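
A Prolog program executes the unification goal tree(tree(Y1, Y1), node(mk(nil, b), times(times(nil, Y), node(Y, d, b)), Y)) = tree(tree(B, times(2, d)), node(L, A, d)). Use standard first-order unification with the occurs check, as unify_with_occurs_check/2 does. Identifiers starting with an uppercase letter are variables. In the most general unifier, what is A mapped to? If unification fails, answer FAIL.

times(times(nil, d), node(d, d, b))

Decompose tree/2: tree(Y1, Y1) = tree(B, times(2, d)),  node(mk(nil, b), times(times(nil, Y), node(Y, d, b)), Y) = node(L, A, d).
Decompose tree/2: Y1 = B,  Y1 = times(2, d).
Bind Y1 := B; substituting into the one remaining equation that mentions Y1 gives: B = times(2, d).
Bind B := times(2, d); no other remaining equation mentions B. Substituting into the earlier binding gives Y1 := times(2, d).
Decompose node/3: mk(nil, b) = L,  times(times(nil, Y), node(Y, d, b)) = A,  Y = d.
Bind L := mk(nil, b); no other remaining equation mentions L.
Bind A := times(times(nil, Y), node(Y, d, b)); no other remaining equation mentions A.
Bind Y := d. Substituting into the earlier binding gives A := times(times(nil, d), node(d, d, b)).
MGU = { Y1 -> times(2, d), B -> times(2, d), L -> mk(nil, b), A -> times(times(nil, d), node(d, d, b)), Y -> d }, so A -> times(times(nil, d), node(d, d, b)).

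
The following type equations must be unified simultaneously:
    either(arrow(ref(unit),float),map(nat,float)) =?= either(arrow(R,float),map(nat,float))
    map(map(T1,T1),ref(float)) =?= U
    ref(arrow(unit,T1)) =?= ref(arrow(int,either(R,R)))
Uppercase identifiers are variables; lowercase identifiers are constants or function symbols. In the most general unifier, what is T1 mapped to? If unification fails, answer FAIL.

FAIL

Decompose either/2: arrow(ref(unit),float) =?= arrow(R,float),  map(nat,float) =?= map(nat,float).
Decompose arrow/2: ref(unit) =?= R,  float =?= float.
Bind R := ref(unit); substituting into the one remaining equation that mentions R gives: ref(arrow(unit,T1)) =?= ref(arrow(int,either(ref(unit),ref(unit)))).
Delete trivial equation float =?= float.
Delete trivial equation map(nat,float) =?= map(nat,float).
Bind U := map(map(T1,T1),ref(float)); no other remaining equation mentions U.
Decompose ref/1: arrow(unit,T1) =?= arrow(int,either(ref(unit),ref(unit))).
Decompose arrow/2: unit =?= int,  T1 =?= either(ref(unit),ref(unit)).
Clash: constants unit and int differ; no unifier exists.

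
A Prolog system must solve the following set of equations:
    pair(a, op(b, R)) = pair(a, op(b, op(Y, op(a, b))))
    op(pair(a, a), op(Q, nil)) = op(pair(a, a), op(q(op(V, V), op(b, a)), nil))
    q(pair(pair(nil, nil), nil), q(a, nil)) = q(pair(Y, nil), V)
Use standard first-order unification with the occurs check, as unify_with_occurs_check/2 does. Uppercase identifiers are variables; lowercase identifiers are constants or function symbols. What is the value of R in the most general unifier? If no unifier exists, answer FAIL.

Decompose pair/2: a = a,  op(b, R) = op(b, op(Y, op(a, b))).
Delete trivial equation a = a.
Decompose op/2: b = b,  R = op(Y, op(a, b)).
Delete trivial equation b = b.
Bind R := op(Y, op(a, b)); no other remaining equation mentions R.
Decompose op/2: pair(a, a) = pair(a, a),  op(Q, nil) = op(q(op(V, V), op(b, a)), nil).
Delete trivial equation pair(a, a) = pair(a, a).
Decompose op/2: Q = q(op(V, V), op(b, a)),  nil = nil.
Bind Q := q(op(V, V), op(b, a)); no other remaining equation mentions Q.
Delete trivial equation nil = nil.
Decompose q/2: pair(pair(nil, nil), nil) = pair(Y, nil),  q(a, nil) = V.
Decompose pair/2: pair(nil, nil) = Y,  nil = nil.
Bind Y := pair(nil, nil); no other remaining equation mentions Y. Substituting into the earlier binding gives R := op(pair(nil, nil), op(a, b)).
Delete trivial equation nil = nil.
Bind V := q(a, nil). Substituting into the earlier binding gives Q := q(op(q(a, nil), q(a, nil)), op(b, a)).
MGU = { R -> op(pair(nil, nil), op(a, b)), Q -> q(op(q(a, nil), q(a, nil)), op(b, a)), Y -> pair(nil, nil), V -> q(a, nil) }, so R -> op(pair(nil, nil), op(a, b)).

op(pair(nil, nil), op(a, b))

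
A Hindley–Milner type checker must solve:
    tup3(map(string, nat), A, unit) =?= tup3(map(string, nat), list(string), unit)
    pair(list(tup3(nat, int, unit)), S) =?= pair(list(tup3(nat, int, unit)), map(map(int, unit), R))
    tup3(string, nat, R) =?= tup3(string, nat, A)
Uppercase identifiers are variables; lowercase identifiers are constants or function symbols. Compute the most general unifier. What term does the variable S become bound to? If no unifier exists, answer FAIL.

map(map(int, unit), list(string))

Decompose tup3/3: map(string, nat) =?= map(string, nat),  A =?= list(string),  unit =?= unit.
Delete trivial equation map(string, nat) =?= map(string, nat).
Bind A := list(string); substituting into the one remaining equation that mentions A gives: tup3(string, nat, R) =?= tup3(string, nat, list(string)).
Delete trivial equation unit =?= unit.
Decompose pair/2: list(tup3(nat, int, unit)) =?= list(tup3(nat, int, unit)),  S =?= map(map(int, unit), R).
Delete trivial equation list(tup3(nat, int, unit)) =?= list(tup3(nat, int, unit)).
Bind S := map(map(int, unit), R); no other remaining equation mentions S.
Decompose tup3/3: string =?= string,  nat =?= nat,  R =?= list(string).
Delete trivial equation string =?= string.
Delete trivial equation nat =?= nat.
Bind R := list(string). Substituting into the earlier binding gives S := map(map(int, unit), list(string)).
MGU = { A := list(string), S := map(map(int, unit), list(string)), R := list(string) }, so S := map(map(int, unit), list(string)).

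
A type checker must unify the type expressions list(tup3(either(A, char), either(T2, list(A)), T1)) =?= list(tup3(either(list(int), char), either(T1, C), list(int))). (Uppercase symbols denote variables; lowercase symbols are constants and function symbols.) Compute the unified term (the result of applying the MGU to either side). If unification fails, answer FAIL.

Decompose list/1: tup3(either(A, char), either(T2, list(A)), T1) =?= tup3(either(list(int), char), either(T1, C), list(int)).
Decompose tup3/3: either(A, char) =?= either(list(int), char),  either(T2, list(A)) =?= either(T1, C),  T1 =?= list(int).
Decompose either/2: A =?= list(int),  char =?= char.
Bind A := list(int); substituting into the one remaining equation that mentions A gives: either(T2, list(list(int))) =?= either(T1, C).
Delete trivial equation char =?= char.
Decompose either/2: T2 =?= T1,  list(list(int)) =?= C.
Bind T2 := T1; no other remaining equation mentions T2.
Bind C := list(list(int)); no other remaining equation mentions C.
Bind T1 := list(int). Substituting into the earlier binding gives T2 := list(int).
Applying the MGU to either side gives list(tup3(either(list(int), char), either(list(int), list(list(int))), list(int))).

list(tup3(either(list(int), char), either(list(int), list(list(int))), list(int)))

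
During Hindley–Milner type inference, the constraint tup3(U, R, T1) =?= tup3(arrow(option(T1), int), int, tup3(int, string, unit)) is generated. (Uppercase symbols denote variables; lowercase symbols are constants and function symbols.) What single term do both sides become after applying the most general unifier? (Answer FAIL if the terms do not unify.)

tup3(arrow(option(tup3(int, string, unit)), int), int, tup3(int, string, unit))

Decompose tup3/3: U =?= arrow(option(T1), int),  R =?= int,  T1 =?= tup3(int, string, unit).
Bind U := arrow(option(T1), int); no other remaining equation mentions U.
Bind R := int; no other remaining equation mentions R.
Bind T1 := tup3(int, string, unit). Substituting into the earlier binding gives U := arrow(option(tup3(int, string, unit)), int).
Applying the MGU to either side gives tup3(arrow(option(tup3(int, string, unit)), int), int, tup3(int, string, unit)).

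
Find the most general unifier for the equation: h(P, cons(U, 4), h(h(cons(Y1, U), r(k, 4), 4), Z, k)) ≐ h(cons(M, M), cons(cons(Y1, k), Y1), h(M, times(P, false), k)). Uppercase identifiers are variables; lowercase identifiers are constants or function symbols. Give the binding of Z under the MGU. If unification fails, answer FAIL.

times(cons(h(cons(4, cons(4, k)), r(k, 4), 4), h(cons(4, cons(4, k)), r(k, 4), 4)), false)

Decompose h/3: P ≐ cons(M, M),  cons(U, 4) ≐ cons(cons(Y1, k), Y1),  h(h(cons(Y1, U), r(k, 4), 4), Z, k) ≐ h(M, times(P, false), k).
Bind P := cons(M, M); substituting into the one remaining equation that mentions P gives: h(h(cons(Y1, U), r(k, 4), 4), Z, k) ≐ h(M, times(cons(M, M), false), k).
Decompose cons/2: U ≐ cons(Y1, k),  4 ≐ Y1.
Bind U := cons(Y1, k); substituting into the one remaining equation that mentions U gives: h(h(cons(Y1, cons(Y1, k)), r(k, 4), 4), Z, k) ≐ h(M, times(cons(M, M), false), k).
Bind Y1 := 4; substituting into the remaining equation gives: h(h(cons(4, cons(4, k)), r(k, 4), 4), Z, k) ≐ h(M, times(cons(M, M), false), k). Substituting into the earlier binding gives U := cons(4, k).
Decompose h/3: h(cons(4, cons(4, k)), r(k, 4), 4) ≐ M,  Z ≐ times(cons(M, M), false),  k ≐ k.
Bind M := h(cons(4, cons(4, k)), r(k, 4), 4); substituting into the one remaining equation that mentions M gives: Z ≐ times(cons(h(cons(4, cons(4, k)), r(k, 4), 4), h(cons(4, cons(4, k)), r(k, 4), 4)), false). Substituting into the earlier binding gives P := cons(h(cons(4, cons(4, k)), r(k, 4), 4), h(cons(4, cons(4, k)), r(k, 4), 4)).
Bind Z := times(cons(h(cons(4, cons(4, k)), r(k, 4), 4), h(cons(4, cons(4, k)), r(k, 4), 4)), false); no other remaining equation mentions Z.
Delete trivial equation k ≐ k.
MGU = { P ↦ cons(h(cons(4, cons(4, k)), r(k, 4), 4), h(cons(4, cons(4, k)), r(k, 4), 4)), U ↦ cons(4, k), Y1 ↦ 4, M ↦ h(cons(4, cons(4, k)), r(k, 4), 4), Z ↦ times(cons(h(cons(4, cons(4, k)), r(k, 4), 4), h(cons(4, cons(4, k)), r(k, 4), 4)), false) }, so Z ↦ times(cons(h(cons(4, cons(4, k)), r(k, 4), 4), h(cons(4, cons(4, k)), r(k, 4), 4)), false).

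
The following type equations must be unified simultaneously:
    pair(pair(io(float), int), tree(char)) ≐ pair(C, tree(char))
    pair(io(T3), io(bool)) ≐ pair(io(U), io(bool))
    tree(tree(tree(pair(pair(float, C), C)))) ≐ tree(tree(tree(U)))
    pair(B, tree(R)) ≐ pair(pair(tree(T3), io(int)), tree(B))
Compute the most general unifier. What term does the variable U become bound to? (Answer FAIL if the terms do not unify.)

Decompose pair/2: pair(io(float), int) ≐ C,  tree(char) ≐ tree(char).
Bind C := pair(io(float), int); substituting into the one remaining equation that mentions C gives: tree(tree(tree(pair(pair(float, pair(io(float), int)), pair(io(float), int))))) ≐ tree(tree(tree(U))).
Delete trivial equation tree(char) ≐ tree(char).
Decompose pair/2: io(T3) ≐ io(U),  io(bool) ≐ io(bool).
Decompose io/1: T3 ≐ U.
Bind T3 := U; substituting into the one remaining equation that mentions T3 gives: pair(B, tree(R)) ≐ pair(pair(tree(U), io(int)), tree(B)).
Delete trivial equation io(bool) ≐ io(bool).
Decompose tree/1: tree(tree(pair(pair(float, pair(io(float), int)), pair(io(float), int)))) ≐ tree(tree(U)).
Decompose tree/1: tree(pair(pair(float, pair(io(float), int)), pair(io(float), int))) ≐ tree(U).
Decompose tree/1: pair(pair(float, pair(io(float), int)), pair(io(float), int)) ≐ U.
Bind U := pair(pair(float, pair(io(float), int)), pair(io(float), int)); substituting into the remaining equation gives: pair(B, tree(R)) ≐ pair(pair(tree(pair(pair(float, pair(io(float), int)), pair(io(float), int))), io(int)), tree(B)). Substituting into the earlier binding gives T3 := pair(pair(float, pair(io(float), int)), pair(io(float), int)).
Decompose pair/2: B ≐ pair(tree(pair(pair(float, pair(io(float), int)), pair(io(float), int))), io(int)),  tree(R) ≐ tree(B).
Bind B := pair(tree(pair(pair(float, pair(io(float), int)), pair(io(float), int))), io(int)); substituting into the remaining equation gives: tree(R) ≐ tree(pair(tree(pair(pair(float, pair(io(float), int)), pair(io(float), int))), io(int))).
Decompose tree/1: R ≐ pair(tree(pair(pair(float, pair(io(float), int)), pair(io(float), int))), io(int)).
Bind R := pair(tree(pair(pair(float, pair(io(float), int)), pair(io(float), int))), io(int)).
MGU = { C -> pair(io(float), int), T3 -> pair(pair(float, pair(io(float), int)), pair(io(float), int)), U -> pair(pair(float, pair(io(float), int)), pair(io(float), int)), B -> pair(tree(pair(pair(float, pair(io(float), int)), pair(io(float), int))), io(int)), R -> pair(tree(pair(pair(float, pair(io(float), int)), pair(io(float), int))), io(int)) }, so U -> pair(pair(float, pair(io(float), int)), pair(io(float), int)).

pair(pair(float, pair(io(float), int)), pair(io(float), int))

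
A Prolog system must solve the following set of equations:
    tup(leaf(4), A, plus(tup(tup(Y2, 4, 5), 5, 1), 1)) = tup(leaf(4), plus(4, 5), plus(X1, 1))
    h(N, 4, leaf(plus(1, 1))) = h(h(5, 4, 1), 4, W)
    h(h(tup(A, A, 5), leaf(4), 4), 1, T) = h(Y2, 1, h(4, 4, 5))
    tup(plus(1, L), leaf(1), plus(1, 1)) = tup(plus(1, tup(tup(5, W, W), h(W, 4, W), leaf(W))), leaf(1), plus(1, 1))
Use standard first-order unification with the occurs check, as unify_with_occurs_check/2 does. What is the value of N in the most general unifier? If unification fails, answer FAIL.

h(5, 4, 1)

Decompose tup/3: leaf(4) = leaf(4),  A = plus(4, 5),  plus(tup(tup(Y2, 4, 5), 5, 1), 1) = plus(X1, 1).
Delete trivial equation leaf(4) = leaf(4).
Bind A := plus(4, 5); substituting into the one remaining equation that mentions A gives: h(h(tup(plus(4, 5), plus(4, 5), 5), leaf(4), 4), 1, T) = h(Y2, 1, h(4, 4, 5)).
Decompose plus/2: tup(tup(Y2, 4, 5), 5, 1) = X1,  1 = 1.
Bind X1 := tup(tup(Y2, 4, 5), 5, 1); no other remaining equation mentions X1.
Delete trivial equation 1 = 1.
Decompose h/3: N = h(5, 4, 1),  4 = 4,  leaf(plus(1, 1)) = W.
Bind N := h(5, 4, 1); no other remaining equation mentions N.
Delete trivial equation 4 = 4.
Bind W := leaf(plus(1, 1)); substituting into the one remaining equation that mentions W gives: tup(plus(1, L), leaf(1), plus(1, 1)) = tup(plus(1, tup(tup(5, leaf(plus(1, 1)), leaf(plus(1, 1))), h(leaf(plus(1, 1)), 4, leaf(plus(1, 1))), leaf(leaf(plus(1, 1))))), leaf(1), plus(1, 1)).
Decompose h/3: h(tup(plus(4, 5), plus(4, 5), 5), leaf(4), 4) = Y2,  1 = 1,  T = h(4, 4, 5).
Bind Y2 := h(tup(plus(4, 5), plus(4, 5), 5), leaf(4), 4); no other remaining equation mentions Y2. Substituting into the earlier binding gives X1 := tup(tup(h(tup(plus(4, 5), plus(4, 5), 5), leaf(4), 4), 4, 5), 5, 1).
Delete trivial equation 1 = 1.
Bind T := h(4, 4, 5); no other remaining equation mentions T.
Decompose tup/3: plus(1, L) = plus(1, tup(tup(5, leaf(plus(1, 1)), leaf(plus(1, 1))), h(leaf(plus(1, 1)), 4, leaf(plus(1, 1))), leaf(leaf(plus(1, 1))))),  leaf(1) = leaf(1),  plus(1, 1) = plus(1, 1).
Decompose plus/2: 1 = 1,  L = tup(tup(5, leaf(plus(1, 1)), leaf(plus(1, 1))), h(leaf(plus(1, 1)), 4, leaf(plus(1, 1))), leaf(leaf(plus(1, 1)))).
Delete trivial equation 1 = 1.
Bind L := tup(tup(5, leaf(plus(1, 1)), leaf(plus(1, 1))), h(leaf(plus(1, 1)), 4, leaf(plus(1, 1))), leaf(leaf(plus(1, 1)))); no other remaining equation mentions L.
Delete trivial equation leaf(1) = leaf(1).
Delete trivial equation plus(1, 1) = plus(1, 1).
MGU = { A = plus(4, 5), X1 = tup(tup(h(tup(plus(4, 5), plus(4, 5), 5), leaf(4), 4), 4, 5), 5, 1), N = h(5, 4, 1), W = leaf(plus(1, 1)), Y2 = h(tup(plus(4, 5), plus(4, 5), 5), leaf(4), 4), T = h(4, 4, 5), L = tup(tup(5, leaf(plus(1, 1)), leaf(plus(1, 1))), h(leaf(plus(1, 1)), 4, leaf(plus(1, 1))), leaf(leaf(plus(1, 1)))) }, so N = h(5, 4, 1).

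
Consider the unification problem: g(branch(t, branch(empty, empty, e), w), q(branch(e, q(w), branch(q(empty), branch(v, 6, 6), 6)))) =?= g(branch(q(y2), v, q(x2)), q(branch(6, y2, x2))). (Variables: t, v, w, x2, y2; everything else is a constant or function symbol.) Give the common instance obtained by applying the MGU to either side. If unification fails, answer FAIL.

FAIL

Decompose g/2: branch(t, branch(empty, empty, e), w) =?= branch(q(y2), v, q(x2)),  q(branch(e, q(w), branch(q(empty), branch(v, 6, 6), 6))) =?= q(branch(6, y2, x2)).
Decompose branch/3: t =?= q(y2),  branch(empty, empty, e) =?= v,  w =?= q(x2).
Bind t := q(y2); no other remaining equation mentions t.
Bind v := branch(empty, empty, e); substituting into the one remaining equation that mentions v gives: q(branch(e, q(w), branch(q(empty), branch(branch(empty, empty, e), 6, 6), 6))) =?= q(branch(6, y2, x2)).
Bind w := q(x2); substituting into the remaining equation gives: q(branch(e, q(q(x2)), branch(q(empty), branch(branch(empty, empty, e), 6, 6), 6))) =?= q(branch(6, y2, x2)).
Decompose q/1: branch(e, q(q(x2)), branch(q(empty), branch(branch(empty, empty, e), 6, 6), 6)) =?= branch(6, y2, x2).
Decompose branch/3: e =?= 6,  q(q(x2)) =?= y2,  branch(q(empty), branch(branch(empty, empty, e), 6, 6), 6) =?= x2.
Clash: constants e and 6 differ; no unifier exists.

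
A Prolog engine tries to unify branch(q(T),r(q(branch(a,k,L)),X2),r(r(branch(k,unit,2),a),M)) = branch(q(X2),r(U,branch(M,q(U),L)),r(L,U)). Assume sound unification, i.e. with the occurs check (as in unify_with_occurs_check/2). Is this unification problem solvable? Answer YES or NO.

Decompose branch/3: q(T) = q(X2),  r(q(branch(a,k,L)),X2) = r(U,branch(M,q(U),L)),  r(r(branch(k,unit,2),a),M) = r(L,U).
Decompose q/1: T = X2.
Bind T := X2; no other remaining equation mentions T.
Decompose r/2: q(branch(a,k,L)) = U,  X2 = branch(M,q(U),L).
Bind U := q(branch(a,k,L)); substituting into the remaining equations gives: X2 = branch(M,q(q(branch(a,k,L))),L),  r(r(branch(k,unit,2),a),M) = r(L,q(branch(a,k,L))).
Bind X2 := branch(M,q(q(branch(a,k,L))),L); no other remaining equation mentions X2. Substituting into the earlier binding gives T := branch(M,q(q(branch(a,k,L))),L).
Decompose r/2: r(branch(k,unit,2),a) = L,  M = q(branch(a,k,L)).
Bind L := r(branch(k,unit,2),a); substituting into the remaining equation gives: M = q(branch(a,k,r(branch(k,unit,2),a))). Substituting into the earlier bindings gives T := branch(M,q(q(branch(a,k,r(branch(k,unit,2),a)))),r(branch(k,unit,2),a)), U := q(branch(a,k,r(branch(k,unit,2),a))), X2 := branch(M,q(q(branch(a,k,r(branch(k,unit,2),a)))),r(branch(k,unit,2),a)).
Bind M := q(branch(a,k,r(branch(k,unit,2),a))). Substituting into the earlier bindings gives T := branch(q(branch(a,k,r(branch(k,unit,2),a))),q(q(branch(a,k,r(branch(k,unit,2),a)))),r(branch(k,unit,2),a)), X2 := branch(q(branch(a,k,r(branch(k,unit,2),a))),q(q(branch(a,k,r(branch(k,unit,2),a)))),r(branch(k,unit,2),a)).
No equations remain and no clash or occurs-check failure arose, so a unifier exists.

YES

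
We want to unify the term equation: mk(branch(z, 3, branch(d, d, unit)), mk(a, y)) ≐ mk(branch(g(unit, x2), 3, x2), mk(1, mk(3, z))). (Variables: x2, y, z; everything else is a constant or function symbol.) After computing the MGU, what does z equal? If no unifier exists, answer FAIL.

FAIL

Decompose mk/2: branch(z, 3, branch(d, d, unit)) ≐ branch(g(unit, x2), 3, x2),  mk(a, y) ≐ mk(1, mk(3, z)).
Decompose branch/3: z ≐ g(unit, x2),  3 ≐ 3,  branch(d, d, unit) ≐ x2.
Bind z := g(unit, x2); substituting into the one remaining equation that mentions z gives: mk(a, y) ≐ mk(1, mk(3, g(unit, x2))).
Delete trivial equation 3 ≐ 3.
Bind x2 := branch(d, d, unit); substituting into the remaining equation gives: mk(a, y) ≐ mk(1, mk(3, g(unit, branch(d, d, unit)))). Substituting into the earlier binding gives z := g(unit, branch(d, d, unit)).
Decompose mk/2: a ≐ 1,  y ≐ mk(3, g(unit, branch(d, d, unit))).
Clash: constants a and 1 differ; no unifier exists.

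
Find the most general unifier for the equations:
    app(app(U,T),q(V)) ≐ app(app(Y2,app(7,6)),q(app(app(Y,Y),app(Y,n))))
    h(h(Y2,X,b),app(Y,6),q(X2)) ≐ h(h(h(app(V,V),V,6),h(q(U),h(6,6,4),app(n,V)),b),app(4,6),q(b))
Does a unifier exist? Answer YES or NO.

Decompose app/2: app(U,T) ≐ app(Y2,app(7,6)),  q(V) ≐ q(app(app(Y,Y),app(Y,n))).
Decompose app/2: U ≐ Y2,  T ≐ app(7,6).
Bind U := Y2; substituting into the one remaining equation that mentions U gives: h(h(Y2,X,b),app(Y,6),q(X2)) ≐ h(h(h(app(V,V),V,6),h(q(Y2),h(6,6,4),app(n,V)),b),app(4,6),q(b)).
Bind T := app(7,6); no other remaining equation mentions T.
Decompose q/1: V ≐ app(app(Y,Y),app(Y,n)).
Bind V := app(app(Y,Y),app(Y,n)); substituting into the remaining equation gives: h(h(Y2,X,b),app(Y,6),q(X2)) ≐ h(h(h(app(app(app(Y,Y),app(Y,n)),app(app(Y,Y),app(Y,n))),app(app(Y,Y),app(Y,n)),6),h(q(Y2),h(6,6,4),app(n,app(app(Y,Y),app(Y,n)))),b),app(4,6),q(b)).
Decompose h/3: h(Y2,X,b) ≐ h(h(app(app(app(Y,Y),app(Y,n)),app(app(Y,Y),app(Y,n))),app(app(Y,Y),app(Y,n)),6),h(q(Y2),h(6,6,4),app(n,app(app(Y,Y),app(Y,n)))),b),  app(Y,6) ≐ app(4,6),  q(X2) ≐ q(b).
Decompose h/3: Y2 ≐ h(app(app(app(Y,Y),app(Y,n)),app(app(Y,Y),app(Y,n))),app(app(Y,Y),app(Y,n)),6),  X ≐ h(q(Y2),h(6,6,4),app(n,app(app(Y,Y),app(Y,n)))),  b ≐ b.
Bind Y2 := h(app(app(app(Y,Y),app(Y,n)),app(app(Y,Y),app(Y,n))),app(app(Y,Y),app(Y,n)),6); substituting into the one remaining equation that mentions Y2 gives: X ≐ h(q(h(app(app(app(Y,Y),app(Y,n)),app(app(Y,Y),app(Y,n))),app(app(Y,Y),app(Y,n)),6)),h(6,6,4),app(n,app(app(Y,Y),app(Y,n)))). Substituting into the earlier binding gives U := h(app(app(app(Y,Y),app(Y,n)),app(app(Y,Y),app(Y,n))),app(app(Y,Y),app(Y,n)),6).
Bind X := h(q(h(app(app(app(Y,Y),app(Y,n)),app(app(Y,Y),app(Y,n))),app(app(Y,Y),app(Y,n)),6)),h(6,6,4),app(n,app(app(Y,Y),app(Y,n)))); no other remaining equation mentions X.
Delete trivial equation b ≐ b.
Decompose app/2: Y ≐ 4,  6 ≐ 6.
Bind Y := 4; no other remaining equation mentions Y. Substituting into the earlier bindings gives U := h(app(app(app(4,4),app(4,n)),app(app(4,4),app(4,n))),app(app(4,4),app(4,n)),6), V := app(app(4,4),app(4,n)), Y2 := h(app(app(app(4,4),app(4,n)),app(app(4,4),app(4,n))),app(app(4,4),app(4,n)),6), X := h(q(h(app(app(app(4,4),app(4,n)),app(app(4,4),app(4,n))),app(app(4,4),app(4,n)),6)),h(6,6,4),app(n,app(app(4,4),app(4,n)))).
Delete trivial equation 6 ≐ 6.
Decompose q/1: X2 ≐ b.
Bind X2 := b.
No equations remain and no clash or occurs-check failure arose, so a unifier exists.

YES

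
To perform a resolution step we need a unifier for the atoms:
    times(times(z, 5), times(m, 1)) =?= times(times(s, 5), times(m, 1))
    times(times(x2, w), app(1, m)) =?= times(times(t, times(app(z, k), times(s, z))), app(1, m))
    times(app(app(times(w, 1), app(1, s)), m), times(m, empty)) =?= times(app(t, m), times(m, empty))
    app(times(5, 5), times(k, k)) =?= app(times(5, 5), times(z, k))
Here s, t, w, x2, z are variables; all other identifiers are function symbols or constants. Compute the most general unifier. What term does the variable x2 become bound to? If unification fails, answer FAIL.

app(times(times(app(k, k), times(k, k)), 1), app(1, k))

Decompose times/2: times(z, 5) =?= times(s, 5),  times(m, 1) =?= times(m, 1).
Decompose times/2: z =?= s,  5 =?= 5.
Bind z := s; substituting into the 2 remaining equations that mention z gives: times(times(x2, w), app(1, m)) =?= times(times(t, times(app(s, k), times(s, s))), app(1, m)),  app(times(5, 5), times(k, k)) =?= app(times(5, 5), times(s, k)).
Delete trivial equation 5 =?= 5.
Delete trivial equation times(m, 1) =?= times(m, 1).
Decompose times/2: times(x2, w) =?= times(t, times(app(s, k), times(s, s))),  app(1, m) =?= app(1, m).
Decompose times/2: x2 =?= t,  w =?= times(app(s, k), times(s, s)).
Bind x2 := t; no other remaining equation mentions x2.
Bind w := times(app(s, k), times(s, s)); substituting into the one remaining equation that mentions w gives: times(app(app(times(times(app(s, k), times(s, s)), 1), app(1, s)), m), times(m, empty)) =?= times(app(t, m), times(m, empty)).
Delete trivial equation app(1, m) =?= app(1, m).
Decompose times/2: app(app(times(times(app(s, k), times(s, s)), 1), app(1, s)), m) =?= app(t, m),  times(m, empty) =?= times(m, empty).
Decompose app/2: app(times(times(app(s, k), times(s, s)), 1), app(1, s)) =?= t,  m =?= m.
Bind t := app(times(times(app(s, k), times(s, s)), 1), app(1, s)); no other remaining equation mentions t. Substituting into the earlier binding gives x2 := app(times(times(app(s, k), times(s, s)), 1), app(1, s)).
Delete trivial equation m =?= m.
Delete trivial equation times(m, empty) =?= times(m, empty).
Decompose app/2: times(5, 5) =?= times(5, 5),  times(k, k) =?= times(s, k).
Delete trivial equation times(5, 5) =?= times(5, 5).
Decompose times/2: k =?= s,  k =?= k.
Bind s := k; no other remaining equation mentions s. Substituting into the earlier bindings gives z := k, x2 := app(times(times(app(k, k), times(k, k)), 1), app(1, k)), w := times(app(k, k), times(k, k)), t := app(times(times(app(k, k), times(k, k)), 1), app(1, k)).
Delete trivial equation k =?= k.
MGU = { z ↦ k, x2 ↦ app(times(times(app(k, k), times(k, k)), 1), app(1, k)), w ↦ times(app(k, k), times(k, k)), t ↦ app(times(times(app(k, k), times(k, k)), 1), app(1, k)), s ↦ k }, so x2 ↦ app(times(times(app(k, k), times(k, k)), 1), app(1, k)).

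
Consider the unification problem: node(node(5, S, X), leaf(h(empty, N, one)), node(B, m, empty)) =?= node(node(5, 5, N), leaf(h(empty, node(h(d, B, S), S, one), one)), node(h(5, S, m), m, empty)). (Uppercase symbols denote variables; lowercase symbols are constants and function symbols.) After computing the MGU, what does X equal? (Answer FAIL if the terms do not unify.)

Decompose node/3: node(5, S, X) =?= node(5, 5, N),  leaf(h(empty, N, one)) =?= leaf(h(empty, node(h(d, B, S), S, one), one)),  node(B, m, empty) =?= node(h(5, S, m), m, empty).
Decompose node/3: 5 =?= 5,  S =?= 5,  X =?= N.
Delete trivial equation 5 =?= 5.
Bind S := 5; substituting into the 2 remaining equations that mention S gives: leaf(h(empty, N, one)) =?= leaf(h(empty, node(h(d, B, 5), 5, one), one)),  node(B, m, empty) =?= node(h(5, 5, m), m, empty).
Bind X := N; no other remaining equation mentions X.
Decompose leaf/1: h(empty, N, one) =?= h(empty, node(h(d, B, 5), 5, one), one).
Decompose h/3: empty =?= empty,  N =?= node(h(d, B, 5), 5, one),  one =?= one.
Delete trivial equation empty =?= empty.
Bind N := node(h(d, B, 5), 5, one); no other remaining equation mentions N. Substituting into the earlier binding gives X := node(h(d, B, 5), 5, one).
Delete trivial equation one =?= one.
Decompose node/3: B =?= h(5, 5, m),  m =?= m,  empty =?= empty.
Bind B := h(5, 5, m); no other remaining equation mentions B. Substituting into the earlier bindings gives X := node(h(d, h(5, 5, m), 5), 5, one), N := node(h(d, h(5, 5, m), 5), 5, one).
Delete trivial equation m =?= m.
Delete trivial equation empty =?= empty.
MGU = { S := 5, X := node(h(d, h(5, 5, m), 5), 5, one), N := node(h(d, h(5, 5, m), 5), 5, one), B := h(5, 5, m) }, so X := node(h(d, h(5, 5, m), 5), 5, one).

node(h(d, h(5, 5, m), 5), 5, one)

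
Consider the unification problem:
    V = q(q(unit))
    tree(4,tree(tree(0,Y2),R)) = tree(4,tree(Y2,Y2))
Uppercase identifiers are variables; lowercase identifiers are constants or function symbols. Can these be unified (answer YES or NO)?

Bind V := q(q(unit)); no other remaining equation mentions V.
Decompose tree/2: 4 = 4,  tree(tree(0,Y2),R) = tree(Y2,Y2).
Delete trivial equation 4 = 4.
Decompose tree/2: tree(0,Y2) = Y2,  R = Y2.
Occurs check fails: Y2 occurs in tree(0,Y2); the equation Y2 = tree(0,Y2) has no finite solution.

NO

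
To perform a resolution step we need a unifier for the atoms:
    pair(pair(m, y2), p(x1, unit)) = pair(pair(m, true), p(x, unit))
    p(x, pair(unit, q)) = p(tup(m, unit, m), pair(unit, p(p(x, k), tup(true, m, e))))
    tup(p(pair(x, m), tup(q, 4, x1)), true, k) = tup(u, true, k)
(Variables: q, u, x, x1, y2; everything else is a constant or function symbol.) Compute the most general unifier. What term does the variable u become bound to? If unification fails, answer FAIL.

p(pair(tup(m, unit, m), m), tup(p(p(tup(m, unit, m), k), tup(true, m, e)), 4, tup(m, unit, m)))

Decompose pair/2: pair(m, y2) = pair(m, true),  p(x1, unit) = p(x, unit).
Decompose pair/2: m = m,  y2 = true.
Delete trivial equation m = m.
Bind y2 := true; no other remaining equation mentions y2.
Decompose p/2: x1 = x,  unit = unit.
Bind x1 := x; substituting into the one remaining equation that mentions x1 gives: tup(p(pair(x, m), tup(q, 4, x)), true, k) = tup(u, true, k).
Delete trivial equation unit = unit.
Decompose p/2: x = tup(m, unit, m),  pair(unit, q) = pair(unit, p(p(x, k), tup(true, m, e))).
Bind x := tup(m, unit, m); substituting into the remaining equations gives: pair(unit, q) = pair(unit, p(p(tup(m, unit, m), k), tup(true, m, e))),  tup(p(pair(tup(m, unit, m), m), tup(q, 4, tup(m, unit, m))), true, k) = tup(u, true, k). Substituting into the earlier binding gives x1 := tup(m, unit, m).
Decompose pair/2: unit = unit,  q = p(p(tup(m, unit, m), k), tup(true, m, e)).
Delete trivial equation unit = unit.
Bind q := p(p(tup(m, unit, m), k), tup(true, m, e)); substituting into the remaining equation gives: tup(p(pair(tup(m, unit, m), m), tup(p(p(tup(m, unit, m), k), tup(true, m, e)), 4, tup(m, unit, m))), true, k) = tup(u, true, k).
Decompose tup/3: p(pair(tup(m, unit, m), m), tup(p(p(tup(m, unit, m), k), tup(true, m, e)), 4, tup(m, unit, m))) = u,  true = true,  k = k.
Bind u := p(pair(tup(m, unit, m), m), tup(p(p(tup(m, unit, m), k), tup(true, m, e)), 4, tup(m, unit, m))); no other remaining equation mentions u.
Delete trivial equation true = true.
Delete trivial equation k = k.
MGU = { y2 ↦ true, x1 ↦ tup(m, unit, m), x ↦ tup(m, unit, m), q ↦ p(p(tup(m, unit, m), k), tup(true, m, e)), u ↦ p(pair(tup(m, unit, m), m), tup(p(p(tup(m, unit, m), k), tup(true, m, e)), 4, tup(m, unit, m))) }, so u ↦ p(pair(tup(m, unit, m), m), tup(p(p(tup(m, unit, m), k), tup(true, m, e)), 4, tup(m, unit, m))).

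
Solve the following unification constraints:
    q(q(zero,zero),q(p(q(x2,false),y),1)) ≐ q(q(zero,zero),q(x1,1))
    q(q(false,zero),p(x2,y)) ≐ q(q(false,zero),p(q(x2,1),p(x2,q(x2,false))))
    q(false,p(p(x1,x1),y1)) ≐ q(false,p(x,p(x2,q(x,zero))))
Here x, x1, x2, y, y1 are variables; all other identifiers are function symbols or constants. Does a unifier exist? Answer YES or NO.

Decompose q/2: q(zero,zero) ≐ q(zero,zero),  q(p(q(x2,false),y),1) ≐ q(x1,1).
Delete trivial equation q(zero,zero) ≐ q(zero,zero).
Decompose q/2: p(q(x2,false),y) ≐ x1,  1 ≐ 1.
Bind x1 := p(q(x2,false),y); substituting into the one remaining equation that mentions x1 gives: q(false,p(p(p(q(x2,false),y),p(q(x2,false),y)),y1)) ≐ q(false,p(x,p(x2,q(x,zero)))).
Delete trivial equation 1 ≐ 1.
Decompose q/2: q(false,zero) ≐ q(false,zero),  p(x2,y) ≐ p(q(x2,1),p(x2,q(x2,false))).
Delete trivial equation q(false,zero) ≐ q(false,zero).
Decompose p/2: x2 ≐ q(x2,1),  y ≐ p(x2,q(x2,false)).
Occurs check fails: x2 occurs in q(x2,1); the equation x2 ≐ q(x2,1) has no finite solution.

NO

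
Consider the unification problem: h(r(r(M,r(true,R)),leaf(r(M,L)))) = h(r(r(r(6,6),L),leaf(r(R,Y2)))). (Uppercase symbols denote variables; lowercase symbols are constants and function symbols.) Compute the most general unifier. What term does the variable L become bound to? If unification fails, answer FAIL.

Decompose h/1: r(r(M,r(true,R)),leaf(r(M,L))) = r(r(r(6,6),L),leaf(r(R,Y2))).
Decompose r/2: r(M,r(true,R)) = r(r(6,6),L),  leaf(r(M,L)) = leaf(r(R,Y2)).
Decompose r/2: M = r(6,6),  r(true,R) = L.
Bind M := r(6,6); substituting into the one remaining equation that mentions M gives: leaf(r(r(6,6),L)) = leaf(r(R,Y2)).
Bind L := r(true,R); substituting into the remaining equation gives: leaf(r(r(6,6),r(true,R))) = leaf(r(R,Y2)).
Decompose leaf/1: r(r(6,6),r(true,R)) = r(R,Y2).
Decompose r/2: r(6,6) = R,  r(true,R) = Y2.
Bind R := r(6,6); substituting into the remaining equation gives: r(true,r(6,6)) = Y2. Substituting into the earlier binding gives L := r(true,r(6,6)).
Bind Y2 := r(true,r(6,6)).
MGU = { M := r(6,6), L := r(true,r(6,6)), R := r(6,6), Y2 := r(true,r(6,6)) }, so L := r(true,r(6,6)).

r(true,r(6,6))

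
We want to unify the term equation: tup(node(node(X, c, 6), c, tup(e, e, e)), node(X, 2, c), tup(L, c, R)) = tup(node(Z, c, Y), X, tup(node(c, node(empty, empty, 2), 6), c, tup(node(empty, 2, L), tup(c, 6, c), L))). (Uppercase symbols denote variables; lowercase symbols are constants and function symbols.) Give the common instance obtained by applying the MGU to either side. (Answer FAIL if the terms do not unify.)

Decompose tup/3: node(node(X, c, 6), c, tup(e, e, e)) = node(Z, c, Y),  node(X, 2, c) = X,  tup(L, c, R) = tup(node(c, node(empty, empty, 2), 6), c, tup(node(empty, 2, L), tup(c, 6, c), L)).
Decompose node/3: node(X, c, 6) = Z,  c = c,  tup(e, e, e) = Y.
Bind Z := node(X, c, 6); no other remaining equation mentions Z.
Delete trivial equation c = c.
Bind Y := tup(e, e, e); no other remaining equation mentions Y.
Occurs check fails: X occurs in node(X, 2, c); the equation X = node(X, 2, c) has no finite solution.

FAIL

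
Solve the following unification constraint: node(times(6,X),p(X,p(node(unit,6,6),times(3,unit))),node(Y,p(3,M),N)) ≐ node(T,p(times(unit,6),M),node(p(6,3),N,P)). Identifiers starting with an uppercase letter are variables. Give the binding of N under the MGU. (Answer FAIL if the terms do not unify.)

Decompose node/3: times(6,X) ≐ T,  p(X,p(node(unit,6,6),times(3,unit))) ≐ p(times(unit,6),M),  node(Y,p(3,M),N) ≐ node(p(6,3),N,P).
Bind T := times(6,X); no other remaining equation mentions T.
Decompose p/2: X ≐ times(unit,6),  p(node(unit,6,6),times(3,unit)) ≐ M.
Bind X := times(unit,6); no other remaining equation mentions X. Substituting into the earlier binding gives T := times(6,times(unit,6)).
Bind M := p(node(unit,6,6),times(3,unit)); substituting into the remaining equation gives: node(Y,p(3,p(node(unit,6,6),times(3,unit))),N) ≐ node(p(6,3),N,P).
Decompose node/3: Y ≐ p(6,3),  p(3,p(node(unit,6,6),times(3,unit))) ≐ N,  N ≐ P.
Bind Y := p(6,3); no other remaining equation mentions Y.
Bind N := p(3,p(node(unit,6,6),times(3,unit))); substituting into the remaining equation gives: p(3,p(node(unit,6,6),times(3,unit))) ≐ P.
Bind P := p(3,p(node(unit,6,6),times(3,unit))).
MGU = { T -> times(6,times(unit,6)), X -> times(unit,6), M -> p(node(unit,6,6),times(3,unit)), Y -> p(6,3), N -> p(3,p(node(unit,6,6),times(3,unit))), P -> p(3,p(node(unit,6,6),times(3,unit))) }, so N -> p(3,p(node(unit,6,6),times(3,unit))).

p(3,p(node(unit,6,6),times(3,unit)))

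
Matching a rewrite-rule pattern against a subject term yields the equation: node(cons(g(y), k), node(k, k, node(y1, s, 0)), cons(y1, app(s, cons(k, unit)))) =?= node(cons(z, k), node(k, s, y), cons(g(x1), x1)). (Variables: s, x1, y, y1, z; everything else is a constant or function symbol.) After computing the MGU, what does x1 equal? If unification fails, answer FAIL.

Decompose node/3: cons(g(y), k) =?= cons(z, k),  node(k, k, node(y1, s, 0)) =?= node(k, s, y),  cons(y1, app(s, cons(k, unit))) =?= cons(g(x1), x1).
Decompose cons/2: g(y) =?= z,  k =?= k.
Bind z := g(y); no other remaining equation mentions z.
Delete trivial equation k =?= k.
Decompose node/3: k =?= k,  k =?= s,  node(y1, s, 0) =?= y.
Delete trivial equation k =?= k.
Bind s := k; substituting into the remaining equations gives: node(y1, k, 0) =?= y,  cons(y1, app(k, cons(k, unit))) =?= cons(g(x1), x1).
Bind y := node(y1, k, 0); no other remaining equation mentions y. Substituting into the earlier binding gives z := g(node(y1, k, 0)).
Decompose cons/2: y1 =?= g(x1),  app(k, cons(k, unit)) =?= x1.
Bind y1 := g(x1); no other remaining equation mentions y1. Substituting into the earlier bindings gives z := g(node(g(x1), k, 0)), y := node(g(x1), k, 0).
Bind x1 := app(k, cons(k, unit)). Substituting into the earlier bindings gives z := g(node(g(app(k, cons(k, unit))), k, 0)), y := node(g(app(k, cons(k, unit))), k, 0), y1 := g(app(k, cons(k, unit))).
MGU = { z ↦ g(node(g(app(k, cons(k, unit))), k, 0)), s ↦ k, y ↦ node(g(app(k, cons(k, unit))), k, 0), y1 ↦ g(app(k, cons(k, unit))), x1 ↦ app(k, cons(k, unit)) }, so x1 ↦ app(k, cons(k, unit)).

app(k, cons(k, unit))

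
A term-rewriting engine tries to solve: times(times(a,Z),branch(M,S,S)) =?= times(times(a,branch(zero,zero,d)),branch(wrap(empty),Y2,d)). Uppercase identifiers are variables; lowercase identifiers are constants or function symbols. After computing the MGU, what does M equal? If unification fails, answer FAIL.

Decompose times/2: times(a,Z) =?= times(a,branch(zero,zero,d)),  branch(M,S,S) =?= branch(wrap(empty),Y2,d).
Decompose times/2: a =?= a,  Z =?= branch(zero,zero,d).
Delete trivial equation a =?= a.
Bind Z := branch(zero,zero,d); no other remaining equation mentions Z.
Decompose branch/3: M =?= wrap(empty),  S =?= Y2,  S =?= d.
Bind M := wrap(empty); no other remaining equation mentions M.
Bind S := Y2; substituting into the remaining equation gives: Y2 =?= d.
Bind Y2 := d. Substituting into the earlier binding gives S := d.
MGU = { Z := branch(zero,zero,d), M := wrap(empty), S := d, Y2 := d }, so M := wrap(empty).

wrap(empty)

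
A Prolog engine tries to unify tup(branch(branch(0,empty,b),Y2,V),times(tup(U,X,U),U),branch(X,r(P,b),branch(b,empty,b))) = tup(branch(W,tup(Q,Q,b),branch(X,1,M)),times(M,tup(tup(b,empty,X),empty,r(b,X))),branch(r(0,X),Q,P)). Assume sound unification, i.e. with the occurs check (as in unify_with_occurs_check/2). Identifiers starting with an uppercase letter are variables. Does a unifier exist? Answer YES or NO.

Decompose tup/3: branch(branch(0,empty,b),Y2,V) = branch(W,tup(Q,Q,b),branch(X,1,M)),  times(tup(U,X,U),U) = times(M,tup(tup(b,empty,X),empty,r(b,X))),  branch(X,r(P,b),branch(b,empty,b)) = branch(r(0,X),Q,P).
Decompose branch/3: branch(0,empty,b) = W,  Y2 = tup(Q,Q,b),  V = branch(X,1,M).
Bind W := branch(0,empty,b); no other remaining equation mentions W.
Bind Y2 := tup(Q,Q,b); no other remaining equation mentions Y2.
Bind V := branch(X,1,M); no other remaining equation mentions V.
Decompose times/2: tup(U,X,U) = M,  U = tup(tup(b,empty,X),empty,r(b,X)).
Bind M := tup(U,X,U); no other remaining equation mentions M. Substituting into the earlier binding gives V := branch(X,1,tup(U,X,U)).
Bind U := tup(tup(b,empty,X),empty,r(b,X)); no other remaining equation mentions U. Substituting into the earlier bindings gives V := branch(X,1,tup(tup(tup(b,empty,X),empty,r(b,X)),X,tup(tup(b,empty,X),empty,r(b,X)))), M := tup(tup(tup(b,empty,X),empty,r(b,X)),X,tup(tup(b,empty,X),empty,r(b,X))).
Decompose branch/3: X = r(0,X),  r(P,b) = Q,  branch(b,empty,b) = P.
Occurs check fails: X occurs in r(0,X); the equation X = r(0,X) has no finite solution.

NO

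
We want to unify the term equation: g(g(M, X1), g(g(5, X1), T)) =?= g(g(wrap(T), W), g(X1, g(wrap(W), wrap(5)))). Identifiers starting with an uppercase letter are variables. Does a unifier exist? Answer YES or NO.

NO

Decompose g/2: g(M, X1) =?= g(wrap(T), W),  g(g(5, X1), T) =?= g(X1, g(wrap(W), wrap(5))).
Decompose g/2: M =?= wrap(T),  X1 =?= W.
Bind M := wrap(T); no other remaining equation mentions M.
Bind X1 := W; substituting into the remaining equation gives: g(g(5, W), T) =?= g(W, g(wrap(W), wrap(5))).
Decompose g/2: g(5, W) =?= W,  T =?= g(wrap(W), wrap(5)).
Occurs check fails: W occurs in g(5, W); the equation W =?= g(5, W) has no finite solution.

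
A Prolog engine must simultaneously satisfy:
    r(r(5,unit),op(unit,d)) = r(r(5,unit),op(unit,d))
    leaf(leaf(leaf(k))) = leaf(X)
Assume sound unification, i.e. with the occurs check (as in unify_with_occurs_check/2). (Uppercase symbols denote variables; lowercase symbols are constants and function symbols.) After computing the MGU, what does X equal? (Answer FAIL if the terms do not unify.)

leaf(leaf(k))

Delete trivial equation r(r(5,unit),op(unit,d)) = r(r(5,unit),op(unit,d)).
Decompose leaf/1: leaf(leaf(k)) = X.
Bind X := leaf(leaf(k)).
MGU = { X ↦ leaf(leaf(k)) }, so X ↦ leaf(leaf(k)).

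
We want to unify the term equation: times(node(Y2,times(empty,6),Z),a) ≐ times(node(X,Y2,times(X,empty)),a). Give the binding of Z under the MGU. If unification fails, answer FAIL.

times(times(empty,6),empty)

Decompose times/2: node(Y2,times(empty,6),Z) ≐ node(X,Y2,times(X,empty)),  a ≐ a.
Decompose node/3: Y2 ≐ X,  times(empty,6) ≐ Y2,  Z ≐ times(X,empty).
Bind Y2 := X; substituting into the one remaining equation that mentions Y2 gives: times(empty,6) ≐ X.
Bind X := times(empty,6); substituting into the one remaining equation that mentions X gives: Z ≐ times(times(empty,6),empty). Substituting into the earlier binding gives Y2 := times(empty,6).
Bind Z := times(times(empty,6),empty); no other remaining equation mentions Z.
Delete trivial equation a ≐ a.
MGU = { Y2 ↦ times(empty,6), X ↦ times(empty,6), Z ↦ times(times(empty,6),empty) }, so Z ↦ times(times(empty,6),empty).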